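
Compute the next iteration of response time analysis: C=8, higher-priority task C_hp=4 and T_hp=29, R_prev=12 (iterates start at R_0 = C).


R_next = C + ceil(R_prev / T_hp) * C_hp
ceil(12 / 29) = ceil(0.4138) = 1
Interference = 1 * 4 = 4
R_next = 8 + 4 = 12
R_next = R_prev, so the iteration has converged (response time = 12).

12


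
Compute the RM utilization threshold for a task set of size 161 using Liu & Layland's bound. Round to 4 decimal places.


Compute 2^(1/161) = 1.0043145429
Subtract 1: 1.0043145429 - 1 = 0.0043145429
Multiply by n: 161 * 0.0043145429 = 0.6946414069
Round to 4 dp: 0.6946

0.6946


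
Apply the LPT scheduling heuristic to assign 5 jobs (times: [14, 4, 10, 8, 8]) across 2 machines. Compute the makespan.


Sort jobs in decreasing order (LPT): [14, 10, 8, 8, 4]
Assign each job to the least loaded machine:
  Machine 1: jobs [14, 8], load = 22
  Machine 2: jobs [10, 8, 4], load = 22
Makespan = max load = 22

22


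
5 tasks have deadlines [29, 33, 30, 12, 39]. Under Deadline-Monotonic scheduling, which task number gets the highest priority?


Sort tasks by relative deadline (ascending):
  Task 4: deadline = 12
  Task 1: deadline = 29
  Task 3: deadline = 30
  Task 2: deadline = 33
  Task 5: deadline = 39
Priority order (highest first): [4, 1, 3, 2, 5]
Highest priority task = 4

4


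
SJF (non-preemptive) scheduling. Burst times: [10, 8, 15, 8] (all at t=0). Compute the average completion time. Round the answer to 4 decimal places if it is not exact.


SJF order (ascending): [8, 8, 10, 15]
Completion times:
  Job 1: burst=8, C=8
  Job 2: burst=8, C=16
  Job 3: burst=10, C=26
  Job 4: burst=15, C=41
Average completion = 91/4 = 22.75

22.75


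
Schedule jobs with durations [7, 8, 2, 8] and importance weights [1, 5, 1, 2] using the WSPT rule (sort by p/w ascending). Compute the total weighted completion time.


Compute p/w ratios and sort ascending (WSPT): [(8, 5), (2, 1), (8, 2), (7, 1)]
Compute weighted completion times:
  Job (p=8,w=5): C=8, w*C=5*8=40
  Job (p=2,w=1): C=10, w*C=1*10=10
  Job (p=8,w=2): C=18, w*C=2*18=36
  Job (p=7,w=1): C=25, w*C=1*25=25
Total weighted completion time = 111

111


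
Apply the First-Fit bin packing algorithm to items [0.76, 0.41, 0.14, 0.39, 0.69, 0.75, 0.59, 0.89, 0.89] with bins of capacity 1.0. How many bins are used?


Place items sequentially using First-Fit:
  Item 0.76 -> new Bin 1
  Item 0.41 -> new Bin 2
  Item 0.14 -> Bin 1 (now 0.9)
  Item 0.39 -> Bin 2 (now 0.8)
  Item 0.69 -> new Bin 3
  Item 0.75 -> new Bin 4
  Item 0.59 -> new Bin 5
  Item 0.89 -> new Bin 6
  Item 0.89 -> new Bin 7
Total bins used = 7

7


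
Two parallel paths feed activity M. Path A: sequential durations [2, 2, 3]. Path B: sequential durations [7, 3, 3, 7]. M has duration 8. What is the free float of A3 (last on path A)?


ES(A3) = sum of predecessors on chain A = 4
EF(A3) = ES + duration = 4 + 3 = 7
Successor of A3 is M. ES(M) = max(sum(A), sum(B)) = max(7, 20) = 20
Free float = ES(successor) - EF(current) = 20 - 7 = 13

13


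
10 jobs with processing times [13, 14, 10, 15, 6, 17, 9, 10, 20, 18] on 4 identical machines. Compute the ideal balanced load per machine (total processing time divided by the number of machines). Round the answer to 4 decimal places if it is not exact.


Total processing time = 13 + 14 + 10 + 15 + 6 + 17 + 9 + 10 + 20 + 18 = 132
Number of machines = 4
Ideal balanced load = 132 / 4 = 33.0

33.0


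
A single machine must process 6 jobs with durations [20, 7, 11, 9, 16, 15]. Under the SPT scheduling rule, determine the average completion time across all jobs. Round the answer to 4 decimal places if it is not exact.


Sort jobs by processing time (SPT order): [7, 9, 11, 15, 16, 20]
Compute completion times sequentially:
  Job 1: processing = 7, completes at 7
  Job 2: processing = 9, completes at 16
  Job 3: processing = 11, completes at 27
  Job 4: processing = 15, completes at 42
  Job 5: processing = 16, completes at 58
  Job 6: processing = 20, completes at 78
Sum of completion times = 228
Average completion time = 228/6 = 38.0

38.0


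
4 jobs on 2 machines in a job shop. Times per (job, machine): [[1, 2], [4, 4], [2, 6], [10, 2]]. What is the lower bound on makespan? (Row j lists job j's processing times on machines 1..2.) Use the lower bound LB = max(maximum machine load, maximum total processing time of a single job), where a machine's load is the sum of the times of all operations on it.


Machine loads:
  Machine 1: 1 + 4 + 2 + 10 = 17
  Machine 2: 2 + 4 + 6 + 2 = 14
Max machine load = 17
Job totals:
  Job 1: 3
  Job 2: 8
  Job 3: 8
  Job 4: 12
Max job total = 12
Lower bound = max(17, 12) = 17

17


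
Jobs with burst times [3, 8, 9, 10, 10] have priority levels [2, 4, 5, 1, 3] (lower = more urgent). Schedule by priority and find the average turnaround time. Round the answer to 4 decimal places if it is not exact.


Sort by priority (ascending = highest first):
Order: [(1, 10), (2, 3), (3, 10), (4, 8), (5, 9)]
Completion times:
  Priority 1, burst=10, C=10
  Priority 2, burst=3, C=13
  Priority 3, burst=10, C=23
  Priority 4, burst=8, C=31
  Priority 5, burst=9, C=40
Average turnaround = 117/5 = 23.4

23.4


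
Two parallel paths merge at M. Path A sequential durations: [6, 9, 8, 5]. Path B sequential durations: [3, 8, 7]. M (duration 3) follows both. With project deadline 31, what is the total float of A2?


Forward pass: ES(A2) = sum of predecessors on chain A = 6
EF = ES + duration = 6 + 9 = 15
Backward pass: LF(M) = deadline = 31; LS(M) = 31 - 3 = 28
LF(A2) = LS(M) - sum(successors on chain A) = 28 - 13 = 15
LS = LF - duration = 15 - 9 = 6
Total float = LS - ES = 6 - 6 = 0

0


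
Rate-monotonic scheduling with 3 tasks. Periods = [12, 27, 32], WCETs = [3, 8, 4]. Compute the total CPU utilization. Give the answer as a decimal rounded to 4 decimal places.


Compute individual utilizations (exact fractions):
  Task 1: C/T = 3/12 = 1/4 (approx. 0.25)
  Task 2: C/T = 8/27 (approx. 0.2963)
  Task 3: C/T = 4/32 = 1/8 (approx. 0.125)
Total utilization U = 1/4 + 8/27 + 1/8 = 145/216
Rounded to 4 decimal places: U = 0.6713
RM (Liu & Layland) bound for 3 tasks = 0.779763; compare with U = 145/216 (approx. 0.671296)
U <= bound, so schedulable by RM sufficient condition.

0.6713


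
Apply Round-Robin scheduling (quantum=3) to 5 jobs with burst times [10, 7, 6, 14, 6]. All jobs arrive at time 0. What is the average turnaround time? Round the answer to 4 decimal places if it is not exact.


Time quantum = 3
Execution trace:
  J1 runs 3 units, time = 3
  J2 runs 3 units, time = 6
  J3 runs 3 units, time = 9
  J4 runs 3 units, time = 12
  J5 runs 3 units, time = 15
  J1 runs 3 units, time = 18
  J2 runs 3 units, time = 21
  J3 runs 3 units, time = 24
  J4 runs 3 units, time = 27
  J5 runs 3 units, time = 30
  J1 runs 3 units, time = 33
  J2 runs 1 units, time = 34
  J4 runs 3 units, time = 37
  J1 runs 1 units, time = 38
  J4 runs 3 units, time = 41
  J4 runs 2 units, time = 43
Finish times: [38, 34, 24, 43, 30]
Average turnaround = 169/5 = 33.8

33.8


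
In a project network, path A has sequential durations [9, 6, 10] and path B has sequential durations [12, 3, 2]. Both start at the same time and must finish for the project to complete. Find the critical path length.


Path A total = 9 + 6 + 10 = 25
Path B total = 12 + 3 + 2 = 17
Critical path = longest path = max(25, 17) = 25

25


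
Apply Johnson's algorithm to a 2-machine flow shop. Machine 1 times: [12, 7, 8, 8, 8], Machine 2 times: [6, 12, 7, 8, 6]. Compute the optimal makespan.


Apply Johnson's rule:
  Group 1 (a <= b): [(2, 7, 12), (4, 8, 8)]
  Group 2 (a > b): [(3, 8, 7), (1, 12, 6), (5, 8, 6)]
Optimal job order: [2, 4, 3, 1, 5]
Schedule:
  Job 2: M1 done at 7, M2 done at 19
  Job 4: M1 done at 15, M2 done at 27
  Job 3: M1 done at 23, M2 done at 34
  Job 1: M1 done at 35, M2 done at 41
  Job 5: M1 done at 43, M2 done at 49
Makespan = 49

49


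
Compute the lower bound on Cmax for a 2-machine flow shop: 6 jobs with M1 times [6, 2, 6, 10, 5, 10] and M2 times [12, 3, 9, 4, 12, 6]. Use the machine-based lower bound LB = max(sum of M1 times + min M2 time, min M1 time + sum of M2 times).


LB1 = sum(M1 times) + min(M2 times) = 39 + 3 = 42
LB2 = min(M1 times) + sum(M2 times) = 2 + 46 = 48
Lower bound = max(LB1, LB2) = max(42, 48) = 48

48


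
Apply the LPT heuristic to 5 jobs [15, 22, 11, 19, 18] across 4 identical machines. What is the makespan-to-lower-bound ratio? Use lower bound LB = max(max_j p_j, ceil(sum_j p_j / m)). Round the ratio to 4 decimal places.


LPT order: [22, 19, 18, 15, 11]
Machine loads after assignment: [22, 19, 18, 26]
LPT makespan = 26
Lower bound = max(max_job, ceil(total/4)) = max(22, 22) = 22
Ratio = 26 / 22 = 1.1818

1.1818


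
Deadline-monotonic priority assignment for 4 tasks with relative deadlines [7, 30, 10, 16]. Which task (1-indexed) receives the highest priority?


Sort tasks by relative deadline (ascending):
  Task 1: deadline = 7
  Task 3: deadline = 10
  Task 4: deadline = 16
  Task 2: deadline = 30
Priority order (highest first): [1, 3, 4, 2]
Highest priority task = 1

1


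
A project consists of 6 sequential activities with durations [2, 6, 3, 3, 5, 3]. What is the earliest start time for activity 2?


Activity 2 starts after activities 1 through 1 complete.
Predecessor durations: [2]
ES = 2 = 2

2


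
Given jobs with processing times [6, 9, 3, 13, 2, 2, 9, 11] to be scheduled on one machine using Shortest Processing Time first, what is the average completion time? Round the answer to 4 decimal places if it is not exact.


Sort jobs by processing time (SPT order): [2, 2, 3, 6, 9, 9, 11, 13]
Compute completion times sequentially:
  Job 1: processing = 2, completes at 2
  Job 2: processing = 2, completes at 4
  Job 3: processing = 3, completes at 7
  Job 4: processing = 6, completes at 13
  Job 5: processing = 9, completes at 22
  Job 6: processing = 9, completes at 31
  Job 7: processing = 11, completes at 42
  Job 8: processing = 13, completes at 55
Sum of completion times = 176
Average completion time = 176/8 = 22.0

22.0


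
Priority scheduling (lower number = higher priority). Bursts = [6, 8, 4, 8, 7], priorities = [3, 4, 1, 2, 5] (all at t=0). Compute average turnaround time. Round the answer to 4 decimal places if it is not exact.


Sort by priority (ascending = highest first):
Order: [(1, 4), (2, 8), (3, 6), (4, 8), (5, 7)]
Completion times:
  Priority 1, burst=4, C=4
  Priority 2, burst=8, C=12
  Priority 3, burst=6, C=18
  Priority 4, burst=8, C=26
  Priority 5, burst=7, C=33
Average turnaround = 93/5 = 18.6

18.6


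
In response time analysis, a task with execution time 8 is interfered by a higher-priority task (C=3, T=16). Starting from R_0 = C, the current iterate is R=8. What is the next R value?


R_next = C + ceil(R_prev / T_hp) * C_hp
ceil(8 / 16) = ceil(0.5) = 1
Interference = 1 * 3 = 3
R_next = 8 + 3 = 11

11


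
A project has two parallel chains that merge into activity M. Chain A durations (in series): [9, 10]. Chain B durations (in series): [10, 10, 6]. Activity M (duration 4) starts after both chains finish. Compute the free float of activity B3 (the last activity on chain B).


ES(B3) = sum of predecessors on chain B = 20
EF(B3) = ES + duration = 20 + 6 = 26
Successor of B3 is M. ES(M) = max(sum(A), sum(B)) = max(19, 26) = 26
Free float = ES(successor) - EF(current) = 26 - 26 = 0

0


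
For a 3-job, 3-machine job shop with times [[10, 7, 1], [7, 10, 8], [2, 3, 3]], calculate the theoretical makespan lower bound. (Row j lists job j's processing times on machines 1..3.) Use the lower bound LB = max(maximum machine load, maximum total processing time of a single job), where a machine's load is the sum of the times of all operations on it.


Machine loads:
  Machine 1: 10 + 7 + 2 = 19
  Machine 2: 7 + 10 + 3 = 20
  Machine 3: 1 + 8 + 3 = 12
Max machine load = 20
Job totals:
  Job 1: 18
  Job 2: 25
  Job 3: 8
Max job total = 25
Lower bound = max(20, 25) = 25

25


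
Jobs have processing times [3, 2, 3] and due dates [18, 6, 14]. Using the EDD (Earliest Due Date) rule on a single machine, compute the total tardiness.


Sort by due date (EDD order): [(2, 6), (3, 14), (3, 18)]
Compute completion times and tardiness:
  Job 1: p=2, d=6, C=2, tardiness=max(0,2-6)=0
  Job 2: p=3, d=14, C=5, tardiness=max(0,5-14)=0
  Job 3: p=3, d=18, C=8, tardiness=max(0,8-18)=0
Total tardiness = 0

0


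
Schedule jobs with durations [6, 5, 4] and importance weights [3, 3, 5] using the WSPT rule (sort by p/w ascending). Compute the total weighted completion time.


Compute p/w ratios and sort ascending (WSPT): [(4, 5), (5, 3), (6, 3)]
Compute weighted completion times:
  Job (p=4,w=5): C=4, w*C=5*4=20
  Job (p=5,w=3): C=9, w*C=3*9=27
  Job (p=6,w=3): C=15, w*C=3*15=45
Total weighted completion time = 92

92


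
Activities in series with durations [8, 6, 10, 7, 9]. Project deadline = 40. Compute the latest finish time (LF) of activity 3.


LF(activity 3) = deadline - sum of successor durations
Successors: activities 4 through 5 with durations [7, 9]
Sum of successor durations = 16
LF = 40 - 16 = 24

24


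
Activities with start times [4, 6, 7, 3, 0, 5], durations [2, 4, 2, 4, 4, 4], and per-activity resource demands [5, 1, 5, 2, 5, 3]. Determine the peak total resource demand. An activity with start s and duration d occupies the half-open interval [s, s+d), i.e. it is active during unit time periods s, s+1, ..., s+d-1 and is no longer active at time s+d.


Each activity i is active on [start_i, start_i + duration_i).
Compute total resource usage per time slot:
  t=0: active resources = [5], total = 5
  t=1: active resources = [5], total = 5
  t=2: active resources = [5], total = 5
  t=3: active resources = [2, 5], total = 7
  t=4: active resources = [5, 2], total = 7
  t=5: active resources = [5, 2, 3], total = 10
  t=6: active resources = [1, 2, 3], total = 6
  t=7: active resources = [1, 5, 3], total = 9
  t=8: active resources = [1, 5, 3], total = 9
  t=9: active resources = [1], total = 1
Peak resource demand = 10

10


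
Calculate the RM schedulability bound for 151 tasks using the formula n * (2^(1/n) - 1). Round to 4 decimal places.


Compute 2^(1/151) = 1.0046009306
Subtract 1: 1.0046009306 - 1 = 0.0046009306
Multiply by n: 151 * 0.0046009306 = 0.6947405206
Round to 4 dp: 0.6947

0.6947


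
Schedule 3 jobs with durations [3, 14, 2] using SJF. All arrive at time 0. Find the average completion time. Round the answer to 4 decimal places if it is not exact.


SJF order (ascending): [2, 3, 14]
Completion times:
  Job 1: burst=2, C=2
  Job 2: burst=3, C=5
  Job 3: burst=14, C=19
Average completion = 26/3 = 8.6667

8.6667


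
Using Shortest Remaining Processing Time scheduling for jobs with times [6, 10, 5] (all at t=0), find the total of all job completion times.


Since all jobs arrive at t=0, SRPT equals SPT ordering.
SPT order: [5, 6, 10]
Completion times:
  Job 1: p=5, C=5
  Job 2: p=6, C=11
  Job 3: p=10, C=21
Total completion time = 5 + 11 + 21 = 37

37


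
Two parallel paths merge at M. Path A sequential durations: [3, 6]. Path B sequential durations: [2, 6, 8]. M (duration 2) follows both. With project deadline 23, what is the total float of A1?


Forward pass: ES(A1) = sum of predecessors on chain A = 0
EF = ES + duration = 0 + 3 = 3
Backward pass: LF(M) = deadline = 23; LS(M) = 23 - 2 = 21
LF(A1) = LS(M) - sum(successors on chain A) = 21 - 6 = 15
LS = LF - duration = 15 - 3 = 12
Total float = LS - ES = 12 - 0 = 12

12


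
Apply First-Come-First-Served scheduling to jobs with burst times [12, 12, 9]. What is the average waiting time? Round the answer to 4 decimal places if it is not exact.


FCFS order (as given): [12, 12, 9]
Waiting times:
  Job 1: wait = 0
  Job 2: wait = 12
  Job 3: wait = 24
Sum of waiting times = 36
Average waiting time = 36/3 = 12.0

12.0


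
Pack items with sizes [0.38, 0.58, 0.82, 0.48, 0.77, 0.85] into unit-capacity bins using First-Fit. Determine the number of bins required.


Place items sequentially using First-Fit:
  Item 0.38 -> new Bin 1
  Item 0.58 -> Bin 1 (now 0.96)
  Item 0.82 -> new Bin 2
  Item 0.48 -> new Bin 3
  Item 0.77 -> new Bin 4
  Item 0.85 -> new Bin 5
Total bins used = 5

5


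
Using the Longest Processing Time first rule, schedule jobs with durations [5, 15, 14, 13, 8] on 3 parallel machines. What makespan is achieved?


Sort jobs in decreasing order (LPT): [15, 14, 13, 8, 5]
Assign each job to the least loaded machine:
  Machine 1: jobs [15], load = 15
  Machine 2: jobs [14, 5], load = 19
  Machine 3: jobs [13, 8], load = 21
Makespan = max load = 21

21


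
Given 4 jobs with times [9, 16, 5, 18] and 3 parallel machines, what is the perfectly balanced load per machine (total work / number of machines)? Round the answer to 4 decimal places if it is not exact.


Total processing time = 9 + 16 + 5 + 18 = 48
Number of machines = 3
Ideal balanced load = 48 / 3 = 16.0

16.0


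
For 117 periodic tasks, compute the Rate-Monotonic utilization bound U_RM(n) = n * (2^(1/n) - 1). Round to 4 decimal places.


Compute 2^(1/117) = 1.0059419185
Subtract 1: 1.0059419185 - 1 = 0.0059419185
Multiply by n: 117 * 0.0059419185 = 0.6952044645
Round to 4 dp: 0.6952

0.6952


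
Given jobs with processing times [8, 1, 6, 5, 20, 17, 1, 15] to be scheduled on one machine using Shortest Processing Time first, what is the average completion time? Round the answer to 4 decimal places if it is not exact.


Sort jobs by processing time (SPT order): [1, 1, 5, 6, 8, 15, 17, 20]
Compute completion times sequentially:
  Job 1: processing = 1, completes at 1
  Job 2: processing = 1, completes at 2
  Job 3: processing = 5, completes at 7
  Job 4: processing = 6, completes at 13
  Job 5: processing = 8, completes at 21
  Job 6: processing = 15, completes at 36
  Job 7: processing = 17, completes at 53
  Job 8: processing = 20, completes at 73
Sum of completion times = 206
Average completion time = 206/8 = 25.75

25.75


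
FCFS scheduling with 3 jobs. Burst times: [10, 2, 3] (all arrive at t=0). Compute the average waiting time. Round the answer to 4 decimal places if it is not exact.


FCFS order (as given): [10, 2, 3]
Waiting times:
  Job 1: wait = 0
  Job 2: wait = 10
  Job 3: wait = 12
Sum of waiting times = 22
Average waiting time = 22/3 = 7.3333

7.3333


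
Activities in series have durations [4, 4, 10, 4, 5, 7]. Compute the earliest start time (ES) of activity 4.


Activity 4 starts after activities 1 through 3 complete.
Predecessor durations: [4, 4, 10]
ES = 4 + 4 + 10 = 18

18


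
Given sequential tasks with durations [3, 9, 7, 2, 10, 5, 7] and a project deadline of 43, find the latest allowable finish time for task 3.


LF(activity 3) = deadline - sum of successor durations
Successors: activities 4 through 7 with durations [2, 10, 5, 7]
Sum of successor durations = 24
LF = 43 - 24 = 19

19


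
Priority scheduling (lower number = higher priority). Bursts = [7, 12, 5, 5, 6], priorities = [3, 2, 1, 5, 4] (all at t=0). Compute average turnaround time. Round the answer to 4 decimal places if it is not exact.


Sort by priority (ascending = highest first):
Order: [(1, 5), (2, 12), (3, 7), (4, 6), (5, 5)]
Completion times:
  Priority 1, burst=5, C=5
  Priority 2, burst=12, C=17
  Priority 3, burst=7, C=24
  Priority 4, burst=6, C=30
  Priority 5, burst=5, C=35
Average turnaround = 111/5 = 22.2

22.2


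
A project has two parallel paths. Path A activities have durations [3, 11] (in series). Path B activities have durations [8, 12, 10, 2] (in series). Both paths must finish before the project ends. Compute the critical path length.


Path A total = 3 + 11 = 14
Path B total = 8 + 12 + 10 + 2 = 32
Critical path = longest path = max(14, 32) = 32

32


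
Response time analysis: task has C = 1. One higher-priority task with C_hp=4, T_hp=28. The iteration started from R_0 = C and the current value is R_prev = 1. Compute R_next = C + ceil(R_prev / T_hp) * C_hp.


R_next = C + ceil(R_prev / T_hp) * C_hp
ceil(1 / 28) = ceil(0.0357) = 1
Interference = 1 * 4 = 4
R_next = 1 + 4 = 5

5


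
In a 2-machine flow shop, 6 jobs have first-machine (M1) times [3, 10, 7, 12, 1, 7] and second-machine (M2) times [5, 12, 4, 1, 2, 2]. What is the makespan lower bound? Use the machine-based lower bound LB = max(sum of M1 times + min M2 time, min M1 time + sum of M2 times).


LB1 = sum(M1 times) + min(M2 times) = 40 + 1 = 41
LB2 = min(M1 times) + sum(M2 times) = 1 + 26 = 27
Lower bound = max(LB1, LB2) = max(41, 27) = 41

41


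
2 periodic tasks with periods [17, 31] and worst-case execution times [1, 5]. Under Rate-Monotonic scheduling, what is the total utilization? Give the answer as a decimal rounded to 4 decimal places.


Compute individual utilizations (exact fractions):
  Task 1: C/T = 1/17 (approx. 0.0588)
  Task 2: C/T = 5/31 (approx. 0.1613)
Total utilization U = 1/17 + 5/31 = 116/527
Rounded to 4 decimal places: U = 0.2201
RM (Liu & Layland) bound for 2 tasks = 0.828427; compare with U = 116/527 (approx. 0.220114)
U <= bound, so schedulable by RM sufficient condition.

0.2201


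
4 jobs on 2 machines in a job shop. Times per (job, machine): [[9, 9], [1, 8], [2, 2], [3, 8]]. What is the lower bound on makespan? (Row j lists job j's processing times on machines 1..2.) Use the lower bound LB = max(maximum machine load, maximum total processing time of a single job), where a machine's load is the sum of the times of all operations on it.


Machine loads:
  Machine 1: 9 + 1 + 2 + 3 = 15
  Machine 2: 9 + 8 + 2 + 8 = 27
Max machine load = 27
Job totals:
  Job 1: 18
  Job 2: 9
  Job 3: 4
  Job 4: 11
Max job total = 18
Lower bound = max(27, 18) = 27

27


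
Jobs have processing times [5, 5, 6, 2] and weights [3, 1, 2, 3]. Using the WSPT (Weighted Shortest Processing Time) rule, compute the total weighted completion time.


Compute p/w ratios and sort ascending (WSPT): [(2, 3), (5, 3), (6, 2), (5, 1)]
Compute weighted completion times:
  Job (p=2,w=3): C=2, w*C=3*2=6
  Job (p=5,w=3): C=7, w*C=3*7=21
  Job (p=6,w=2): C=13, w*C=2*13=26
  Job (p=5,w=1): C=18, w*C=1*18=18
Total weighted completion time = 71

71


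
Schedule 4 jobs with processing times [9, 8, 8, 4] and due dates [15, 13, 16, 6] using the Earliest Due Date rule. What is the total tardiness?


Sort by due date (EDD order): [(4, 6), (8, 13), (9, 15), (8, 16)]
Compute completion times and tardiness:
  Job 1: p=4, d=6, C=4, tardiness=max(0,4-6)=0
  Job 2: p=8, d=13, C=12, tardiness=max(0,12-13)=0
  Job 3: p=9, d=15, C=21, tardiness=max(0,21-15)=6
  Job 4: p=8, d=16, C=29, tardiness=max(0,29-16)=13
Total tardiness = 19

19


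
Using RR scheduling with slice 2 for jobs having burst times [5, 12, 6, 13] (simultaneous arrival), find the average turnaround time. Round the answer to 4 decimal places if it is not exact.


Time quantum = 2
Execution trace:
  J1 runs 2 units, time = 2
  J2 runs 2 units, time = 4
  J3 runs 2 units, time = 6
  J4 runs 2 units, time = 8
  J1 runs 2 units, time = 10
  J2 runs 2 units, time = 12
  J3 runs 2 units, time = 14
  J4 runs 2 units, time = 16
  J1 runs 1 units, time = 17
  J2 runs 2 units, time = 19
  J3 runs 2 units, time = 21
  J4 runs 2 units, time = 23
  J2 runs 2 units, time = 25
  J4 runs 2 units, time = 27
  J2 runs 2 units, time = 29
  J4 runs 2 units, time = 31
  J2 runs 2 units, time = 33
  J4 runs 2 units, time = 35
  J4 runs 1 units, time = 36
Finish times: [17, 33, 21, 36]
Average turnaround = 107/4 = 26.75

26.75


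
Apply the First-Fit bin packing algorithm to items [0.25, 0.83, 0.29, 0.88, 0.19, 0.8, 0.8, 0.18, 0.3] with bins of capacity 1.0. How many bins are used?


Place items sequentially using First-Fit:
  Item 0.25 -> new Bin 1
  Item 0.83 -> new Bin 2
  Item 0.29 -> Bin 1 (now 0.54)
  Item 0.88 -> new Bin 3
  Item 0.19 -> Bin 1 (now 0.73)
  Item 0.8 -> new Bin 4
  Item 0.8 -> new Bin 5
  Item 0.18 -> Bin 1 (now 0.91)
  Item 0.3 -> new Bin 6
Total bins used = 6

6


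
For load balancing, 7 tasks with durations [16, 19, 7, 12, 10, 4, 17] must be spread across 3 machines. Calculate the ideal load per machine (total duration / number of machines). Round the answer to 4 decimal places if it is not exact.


Total processing time = 16 + 19 + 7 + 12 + 10 + 4 + 17 = 85
Number of machines = 3
Ideal balanced load = 85 / 3 = 28.3333

28.3333


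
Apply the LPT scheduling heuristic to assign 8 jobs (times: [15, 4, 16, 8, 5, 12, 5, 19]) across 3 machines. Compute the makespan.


Sort jobs in decreasing order (LPT): [19, 16, 15, 12, 8, 5, 5, 4]
Assign each job to the least loaded machine:
  Machine 1: jobs [19, 5, 5], load = 29
  Machine 2: jobs [16, 8, 4], load = 28
  Machine 3: jobs [15, 12], load = 27
Makespan = max load = 29

29


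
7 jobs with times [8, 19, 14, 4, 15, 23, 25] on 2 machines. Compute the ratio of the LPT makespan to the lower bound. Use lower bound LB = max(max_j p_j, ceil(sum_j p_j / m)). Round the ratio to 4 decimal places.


LPT order: [25, 23, 19, 15, 14, 8, 4]
Machine loads after assignment: [54, 54]
LPT makespan = 54
Lower bound = max(max_job, ceil(total/2)) = max(25, 54) = 54
Ratio = 54 / 54 = 1.0

1.0


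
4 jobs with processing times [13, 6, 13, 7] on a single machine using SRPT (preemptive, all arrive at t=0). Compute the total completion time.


Since all jobs arrive at t=0, SRPT equals SPT ordering.
SPT order: [6, 7, 13, 13]
Completion times:
  Job 1: p=6, C=6
  Job 2: p=7, C=13
  Job 3: p=13, C=26
  Job 4: p=13, C=39
Total completion time = 6 + 13 + 26 + 39 = 84

84


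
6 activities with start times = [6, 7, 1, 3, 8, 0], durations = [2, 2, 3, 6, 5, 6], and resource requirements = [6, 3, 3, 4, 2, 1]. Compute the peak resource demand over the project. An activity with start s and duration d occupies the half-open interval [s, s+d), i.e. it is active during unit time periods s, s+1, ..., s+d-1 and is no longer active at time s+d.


Each activity i is active on [start_i, start_i + duration_i).
Compute total resource usage per time slot:
  t=0: active resources = [1], total = 1
  t=1: active resources = [3, 1], total = 4
  t=2: active resources = [3, 1], total = 4
  t=3: active resources = [3, 4, 1], total = 8
  t=4: active resources = [4, 1], total = 5
  t=5: active resources = [4, 1], total = 5
  t=6: active resources = [6, 4], total = 10
  t=7: active resources = [6, 3, 4], total = 13
  t=8: active resources = [3, 4, 2], total = 9
  t=9: active resources = [2], total = 2
  t=10: active resources = [2], total = 2
  t=11: active resources = [2], total = 2
  t=12: active resources = [2], total = 2
Peak resource demand = 13

13


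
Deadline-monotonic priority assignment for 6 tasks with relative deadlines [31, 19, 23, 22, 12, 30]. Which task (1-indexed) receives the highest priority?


Sort tasks by relative deadline (ascending):
  Task 5: deadline = 12
  Task 2: deadline = 19
  Task 4: deadline = 22
  Task 3: deadline = 23
  Task 6: deadline = 30
  Task 1: deadline = 31
Priority order (highest first): [5, 2, 4, 3, 6, 1]
Highest priority task = 5

5


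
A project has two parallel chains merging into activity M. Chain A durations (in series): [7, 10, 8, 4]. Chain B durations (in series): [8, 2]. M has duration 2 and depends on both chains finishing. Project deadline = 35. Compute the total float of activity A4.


Forward pass: ES(A4) = sum of predecessors on chain A = 25
EF = ES + duration = 25 + 4 = 29
Backward pass: LF(M) = deadline = 35; LS(M) = 35 - 2 = 33
LF(A4) = LS(M) - sum(successors on chain A) = 33 - 0 = 33
LS = LF - duration = 33 - 4 = 29
Total float = LS - ES = 29 - 25 = 4

4


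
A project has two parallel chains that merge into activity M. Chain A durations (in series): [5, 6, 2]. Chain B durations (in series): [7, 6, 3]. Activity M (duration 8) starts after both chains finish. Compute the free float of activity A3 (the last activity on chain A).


ES(A3) = sum of predecessors on chain A = 11
EF(A3) = ES + duration = 11 + 2 = 13
Successor of A3 is M. ES(M) = max(sum(A), sum(B)) = max(13, 16) = 16
Free float = ES(successor) - EF(current) = 16 - 13 = 3

3


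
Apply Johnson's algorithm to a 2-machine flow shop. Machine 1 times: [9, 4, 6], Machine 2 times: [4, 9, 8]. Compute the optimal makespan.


Apply Johnson's rule:
  Group 1 (a <= b): [(2, 4, 9), (3, 6, 8)]
  Group 2 (a > b): [(1, 9, 4)]
Optimal job order: [2, 3, 1]
Schedule:
  Job 2: M1 done at 4, M2 done at 13
  Job 3: M1 done at 10, M2 done at 21
  Job 1: M1 done at 19, M2 done at 25
Makespan = 25

25


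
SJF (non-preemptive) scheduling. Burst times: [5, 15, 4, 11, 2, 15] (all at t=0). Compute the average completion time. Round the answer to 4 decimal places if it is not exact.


SJF order (ascending): [2, 4, 5, 11, 15, 15]
Completion times:
  Job 1: burst=2, C=2
  Job 2: burst=4, C=6
  Job 3: burst=5, C=11
  Job 4: burst=11, C=22
  Job 5: burst=15, C=37
  Job 6: burst=15, C=52
Average completion = 130/6 = 21.6667

21.6667


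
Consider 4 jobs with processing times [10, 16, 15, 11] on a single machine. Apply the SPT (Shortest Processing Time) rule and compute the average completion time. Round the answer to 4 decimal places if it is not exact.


Sort jobs by processing time (SPT order): [10, 11, 15, 16]
Compute completion times sequentially:
  Job 1: processing = 10, completes at 10
  Job 2: processing = 11, completes at 21
  Job 3: processing = 15, completes at 36
  Job 4: processing = 16, completes at 52
Sum of completion times = 119
Average completion time = 119/4 = 29.75

29.75


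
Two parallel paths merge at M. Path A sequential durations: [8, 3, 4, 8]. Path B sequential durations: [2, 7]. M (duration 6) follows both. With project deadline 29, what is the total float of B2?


Forward pass: ES(B2) = sum of predecessors on chain B = 2
EF = ES + duration = 2 + 7 = 9
Backward pass: LF(M) = deadline = 29; LS(M) = 29 - 6 = 23
LF(B2) = LS(M) - sum(successors on chain B) = 23 - 0 = 23
LS = LF - duration = 23 - 7 = 16
Total float = LS - ES = 16 - 2 = 14

14


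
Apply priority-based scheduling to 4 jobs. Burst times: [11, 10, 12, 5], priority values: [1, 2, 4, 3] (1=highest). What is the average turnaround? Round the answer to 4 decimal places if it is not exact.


Sort by priority (ascending = highest first):
Order: [(1, 11), (2, 10), (3, 5), (4, 12)]
Completion times:
  Priority 1, burst=11, C=11
  Priority 2, burst=10, C=21
  Priority 3, burst=5, C=26
  Priority 4, burst=12, C=38
Average turnaround = 96/4 = 24.0

24.0


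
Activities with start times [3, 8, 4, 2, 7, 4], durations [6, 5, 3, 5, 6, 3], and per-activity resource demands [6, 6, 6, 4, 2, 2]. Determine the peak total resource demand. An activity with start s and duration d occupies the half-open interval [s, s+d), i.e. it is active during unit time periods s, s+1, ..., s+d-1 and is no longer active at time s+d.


Each activity i is active on [start_i, start_i + duration_i).
Compute total resource usage per time slot:
  t=0: active resources = [], total = 0
  t=1: active resources = [], total = 0
  t=2: active resources = [4], total = 4
  t=3: active resources = [6, 4], total = 10
  t=4: active resources = [6, 6, 4, 2], total = 18
  t=5: active resources = [6, 6, 4, 2], total = 18
  t=6: active resources = [6, 6, 4, 2], total = 18
  t=7: active resources = [6, 2], total = 8
  t=8: active resources = [6, 6, 2], total = 14
  t=9: active resources = [6, 2], total = 8
  t=10: active resources = [6, 2], total = 8
  t=11: active resources = [6, 2], total = 8
  t=12: active resources = [6, 2], total = 8
Peak resource demand = 18

18


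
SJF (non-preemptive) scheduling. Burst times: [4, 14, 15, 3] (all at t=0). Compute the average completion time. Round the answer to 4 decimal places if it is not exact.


SJF order (ascending): [3, 4, 14, 15]
Completion times:
  Job 1: burst=3, C=3
  Job 2: burst=4, C=7
  Job 3: burst=14, C=21
  Job 4: burst=15, C=36
Average completion = 67/4 = 16.75

16.75


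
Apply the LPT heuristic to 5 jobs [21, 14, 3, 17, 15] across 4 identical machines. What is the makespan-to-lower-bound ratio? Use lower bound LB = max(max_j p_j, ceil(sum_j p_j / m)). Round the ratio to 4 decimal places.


LPT order: [21, 17, 15, 14, 3]
Machine loads after assignment: [21, 17, 15, 17]
LPT makespan = 21
Lower bound = max(max_job, ceil(total/4)) = max(21, 18) = 21
Ratio = 21 / 21 = 1.0

1.0


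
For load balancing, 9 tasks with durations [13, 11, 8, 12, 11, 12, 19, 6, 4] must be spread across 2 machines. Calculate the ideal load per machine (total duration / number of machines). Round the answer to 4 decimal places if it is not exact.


Total processing time = 13 + 11 + 8 + 12 + 11 + 12 + 19 + 6 + 4 = 96
Number of machines = 2
Ideal balanced load = 96 / 2 = 48.0

48.0


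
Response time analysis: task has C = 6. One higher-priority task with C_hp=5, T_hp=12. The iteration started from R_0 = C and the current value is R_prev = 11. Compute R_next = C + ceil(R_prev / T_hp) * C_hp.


R_next = C + ceil(R_prev / T_hp) * C_hp
ceil(11 / 12) = ceil(0.9167) = 1
Interference = 1 * 5 = 5
R_next = 6 + 5 = 11
R_next = R_prev, so the iteration has converged (response time = 11).

11


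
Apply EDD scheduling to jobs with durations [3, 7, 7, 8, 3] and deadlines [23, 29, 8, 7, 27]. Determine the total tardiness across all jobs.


Sort by due date (EDD order): [(8, 7), (7, 8), (3, 23), (3, 27), (7, 29)]
Compute completion times and tardiness:
  Job 1: p=8, d=7, C=8, tardiness=max(0,8-7)=1
  Job 2: p=7, d=8, C=15, tardiness=max(0,15-8)=7
  Job 3: p=3, d=23, C=18, tardiness=max(0,18-23)=0
  Job 4: p=3, d=27, C=21, tardiness=max(0,21-27)=0
  Job 5: p=7, d=29, C=28, tardiness=max(0,28-29)=0
Total tardiness = 8

8


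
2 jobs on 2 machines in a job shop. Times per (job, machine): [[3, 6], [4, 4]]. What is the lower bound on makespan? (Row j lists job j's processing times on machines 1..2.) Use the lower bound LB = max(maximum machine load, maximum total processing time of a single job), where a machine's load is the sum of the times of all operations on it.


Machine loads:
  Machine 1: 3 + 4 = 7
  Machine 2: 6 + 4 = 10
Max machine load = 10
Job totals:
  Job 1: 9
  Job 2: 8
Max job total = 9
Lower bound = max(10, 9) = 10

10


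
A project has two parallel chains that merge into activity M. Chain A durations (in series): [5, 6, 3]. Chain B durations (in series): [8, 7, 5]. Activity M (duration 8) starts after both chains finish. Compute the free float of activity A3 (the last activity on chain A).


ES(A3) = sum of predecessors on chain A = 11
EF(A3) = ES + duration = 11 + 3 = 14
Successor of A3 is M. ES(M) = max(sum(A), sum(B)) = max(14, 20) = 20
Free float = ES(successor) - EF(current) = 20 - 14 = 6

6


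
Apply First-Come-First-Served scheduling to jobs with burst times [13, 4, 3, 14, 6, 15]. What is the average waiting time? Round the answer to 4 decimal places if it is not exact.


FCFS order (as given): [13, 4, 3, 14, 6, 15]
Waiting times:
  Job 1: wait = 0
  Job 2: wait = 13
  Job 3: wait = 17
  Job 4: wait = 20
  Job 5: wait = 34
  Job 6: wait = 40
Sum of waiting times = 124
Average waiting time = 124/6 = 20.6667

20.6667


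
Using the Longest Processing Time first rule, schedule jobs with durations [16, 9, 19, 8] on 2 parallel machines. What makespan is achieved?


Sort jobs in decreasing order (LPT): [19, 16, 9, 8]
Assign each job to the least loaded machine:
  Machine 1: jobs [19, 8], load = 27
  Machine 2: jobs [16, 9], load = 25
Makespan = max load = 27

27


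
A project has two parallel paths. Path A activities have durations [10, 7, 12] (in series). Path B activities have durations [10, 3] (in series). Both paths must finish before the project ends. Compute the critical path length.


Path A total = 10 + 7 + 12 = 29
Path B total = 10 + 3 = 13
Critical path = longest path = max(29, 13) = 29

29


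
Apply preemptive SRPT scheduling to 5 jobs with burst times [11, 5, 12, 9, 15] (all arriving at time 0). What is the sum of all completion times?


Since all jobs arrive at t=0, SRPT equals SPT ordering.
SPT order: [5, 9, 11, 12, 15]
Completion times:
  Job 1: p=5, C=5
  Job 2: p=9, C=14
  Job 3: p=11, C=25
  Job 4: p=12, C=37
  Job 5: p=15, C=52
Total completion time = 5 + 14 + 25 + 37 + 52 = 133

133


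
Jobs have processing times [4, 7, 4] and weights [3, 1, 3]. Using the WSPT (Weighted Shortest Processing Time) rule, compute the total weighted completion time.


Compute p/w ratios and sort ascending (WSPT): [(4, 3), (4, 3), (7, 1)]
Compute weighted completion times:
  Job (p=4,w=3): C=4, w*C=3*4=12
  Job (p=4,w=3): C=8, w*C=3*8=24
  Job (p=7,w=1): C=15, w*C=1*15=15
Total weighted completion time = 51

51


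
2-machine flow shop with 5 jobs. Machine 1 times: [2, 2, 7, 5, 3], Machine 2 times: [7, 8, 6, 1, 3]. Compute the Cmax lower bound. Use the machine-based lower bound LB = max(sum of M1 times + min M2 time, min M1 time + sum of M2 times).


LB1 = sum(M1 times) + min(M2 times) = 19 + 1 = 20
LB2 = min(M1 times) + sum(M2 times) = 2 + 25 = 27
Lower bound = max(LB1, LB2) = max(20, 27) = 27

27


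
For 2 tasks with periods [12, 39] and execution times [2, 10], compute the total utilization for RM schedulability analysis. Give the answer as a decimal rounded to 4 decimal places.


Compute individual utilizations (exact fractions):
  Task 1: C/T = 2/12 = 1/6 (approx. 0.1667)
  Task 2: C/T = 10/39 (approx. 0.2564)
Total utilization U = 1/6 + 10/39 = 11/26
Rounded to 4 decimal places: U = 0.4231
RM (Liu & Layland) bound for 2 tasks = 0.828427; compare with U = 11/26 (approx. 0.423077)
U <= bound, so schedulable by RM sufficient condition.

0.4231


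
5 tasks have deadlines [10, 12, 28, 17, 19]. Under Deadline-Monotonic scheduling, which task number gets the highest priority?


Sort tasks by relative deadline (ascending):
  Task 1: deadline = 10
  Task 2: deadline = 12
  Task 4: deadline = 17
  Task 5: deadline = 19
  Task 3: deadline = 28
Priority order (highest first): [1, 2, 4, 5, 3]
Highest priority task = 1

1


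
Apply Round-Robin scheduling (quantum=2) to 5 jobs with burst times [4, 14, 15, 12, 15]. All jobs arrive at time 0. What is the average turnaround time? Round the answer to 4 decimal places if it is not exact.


Time quantum = 2
Execution trace:
  J1 runs 2 units, time = 2
  J2 runs 2 units, time = 4
  J3 runs 2 units, time = 6
  J4 runs 2 units, time = 8
  J5 runs 2 units, time = 10
  J1 runs 2 units, time = 12
  J2 runs 2 units, time = 14
  J3 runs 2 units, time = 16
  J4 runs 2 units, time = 18
  J5 runs 2 units, time = 20
  J2 runs 2 units, time = 22
  J3 runs 2 units, time = 24
  J4 runs 2 units, time = 26
  J5 runs 2 units, time = 28
  J2 runs 2 units, time = 30
  J3 runs 2 units, time = 32
  J4 runs 2 units, time = 34
  J5 runs 2 units, time = 36
  J2 runs 2 units, time = 38
  J3 runs 2 units, time = 40
  J4 runs 2 units, time = 42
  J5 runs 2 units, time = 44
  J2 runs 2 units, time = 46
  J3 runs 2 units, time = 48
  J4 runs 2 units, time = 50
  J5 runs 2 units, time = 52
  J2 runs 2 units, time = 54
  J3 runs 2 units, time = 56
  J5 runs 2 units, time = 58
  J3 runs 1 units, time = 59
  J5 runs 1 units, time = 60
Finish times: [12, 54, 59, 50, 60]
Average turnaround = 235/5 = 47.0

47.0


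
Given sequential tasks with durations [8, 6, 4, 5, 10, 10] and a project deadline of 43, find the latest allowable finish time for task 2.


LF(activity 2) = deadline - sum of successor durations
Successors: activities 3 through 6 with durations [4, 5, 10, 10]
Sum of successor durations = 29
LF = 43 - 29 = 14

14


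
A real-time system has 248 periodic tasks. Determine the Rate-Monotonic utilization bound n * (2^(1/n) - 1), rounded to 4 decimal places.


Compute 2^(1/248) = 1.0027988578
Subtract 1: 1.0027988578 - 1 = 0.0027988578
Multiply by n: 248 * 0.0027988578 = 0.6941167344
Round to 4 dp: 0.6941

0.6941


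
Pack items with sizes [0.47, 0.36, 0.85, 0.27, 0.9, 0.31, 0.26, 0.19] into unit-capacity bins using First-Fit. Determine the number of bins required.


Place items sequentially using First-Fit:
  Item 0.47 -> new Bin 1
  Item 0.36 -> Bin 1 (now 0.83)
  Item 0.85 -> new Bin 2
  Item 0.27 -> new Bin 3
  Item 0.9 -> new Bin 4
  Item 0.31 -> Bin 3 (now 0.58)
  Item 0.26 -> Bin 3 (now 0.84)
  Item 0.19 -> new Bin 5
Total bins used = 5

5
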